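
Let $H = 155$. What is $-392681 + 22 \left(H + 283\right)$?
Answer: $-383045$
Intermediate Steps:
$-392681 + 22 \left(H + 283\right) = -392681 + 22 \left(155 + 283\right) = -392681 + 22 \cdot 438 = -392681 + 9636 = -383045$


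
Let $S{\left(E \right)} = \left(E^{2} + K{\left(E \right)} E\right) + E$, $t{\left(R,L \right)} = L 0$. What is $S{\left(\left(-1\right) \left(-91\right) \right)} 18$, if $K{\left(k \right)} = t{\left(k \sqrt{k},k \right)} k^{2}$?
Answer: $150696$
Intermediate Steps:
$t{\left(R,L \right)} = 0$
$K{\left(k \right)} = 0$ ($K{\left(k \right)} = 0 k^{2} = 0$)
$S{\left(E \right)} = E + E^{2}$ ($S{\left(E \right)} = \left(E^{2} + 0 E\right) + E = \left(E^{2} + 0\right) + E = E^{2} + E = E + E^{2}$)
$S{\left(\left(-1\right) \left(-91\right) \right)} 18 = \left(-1\right) \left(-91\right) \left(1 - -91\right) 18 = 91 \left(1 + 91\right) 18 = 91 \cdot 92 \cdot 18 = 8372 \cdot 18 = 150696$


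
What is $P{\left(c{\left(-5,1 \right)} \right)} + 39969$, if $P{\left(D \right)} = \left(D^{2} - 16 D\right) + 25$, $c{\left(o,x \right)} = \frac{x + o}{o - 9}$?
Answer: $\frac{1959486}{49} \approx 39990.0$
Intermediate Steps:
$c{\left(o,x \right)} = \frac{o + x}{-9 + o}$
$P{\left(D \right)} = 25 + D^{2} - 16 D$
$P{\left(c{\left(-5,1 \right)} \right)} + 39969 = \left(25 + \left(\frac{-5 + 1}{-9 - 5}\right)^{2} - 16 \frac{-5 + 1}{-9 - 5}\right) + 39969 = \left(25 + \left(\frac{1}{-14} \left(-4\right)\right)^{2} - 16 \frac{1}{-14} \left(-4\right)\right) + 39969 = \left(25 + \left(\left(- \frac{1}{14}\right) \left(-4\right)\right)^{2} - 16 \left(\left(- \frac{1}{14}\right) \left(-4\right)\right)\right) + 39969 = \left(25 + \left(\frac{2}{7}\right)^{2} - \frac{32}{7}\right) + 39969 = \left(25 + \frac{4}{49} - \frac{32}{7}\right) + 39969 = \frac{1005}{49} + 39969 = \frac{1959486}{49}$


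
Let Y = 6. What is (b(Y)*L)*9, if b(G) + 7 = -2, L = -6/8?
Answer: 243/4 ≈ 60.750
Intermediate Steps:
L = -¾ (L = -6*⅛ = -¾ ≈ -0.75000)
b(G) = -9 (b(G) = -7 - 2 = -9)
(b(Y)*L)*9 = -9*(-¾)*9 = (27/4)*9 = 243/4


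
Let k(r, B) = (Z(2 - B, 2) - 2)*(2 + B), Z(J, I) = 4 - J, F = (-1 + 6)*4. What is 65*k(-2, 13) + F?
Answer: 12695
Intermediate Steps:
F = 20 (F = 5*4 = 20)
k(r, B) = B*(2 + B) (k(r, B) = ((4 - (2 - B)) - 2)*(2 + B) = ((4 + (-2 + B)) - 2)*(2 + B) = ((2 + B) - 2)*(2 + B) = B*(2 + B))
65*k(-2, 13) + F = 65*(13*(2 + 13)) + 20 = 65*(13*15) + 20 = 65*195 + 20 = 12675 + 20 = 12695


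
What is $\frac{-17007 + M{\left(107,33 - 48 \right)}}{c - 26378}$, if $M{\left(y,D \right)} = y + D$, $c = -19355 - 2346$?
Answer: $\frac{16915}{48079} \approx 0.35182$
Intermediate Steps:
$c = -21701$
$M{\left(y,D \right)} = D + y$
$\frac{-17007 + M{\left(107,33 - 48 \right)}}{c - 26378} = \frac{-17007 + \left(\left(33 - 48\right) + 107\right)}{-21701 - 26378} = \frac{-17007 + \left(\left(33 - 48\right) + 107\right)}{-48079} = \left(-17007 + \left(-15 + 107\right)\right) \left(- \frac{1}{48079}\right) = \left(-17007 + 92\right) \left(- \frac{1}{48079}\right) = \left(-16915\right) \left(- \frac{1}{48079}\right) = \frac{16915}{48079}$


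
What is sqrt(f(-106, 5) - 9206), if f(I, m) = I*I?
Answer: sqrt(2030) ≈ 45.056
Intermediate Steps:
f(I, m) = I**2
sqrt(f(-106, 5) - 9206) = sqrt((-106)**2 - 9206) = sqrt(11236 - 9206) = sqrt(2030)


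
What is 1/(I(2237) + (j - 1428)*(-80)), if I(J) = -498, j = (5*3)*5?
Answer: 1/107742 ≈ 9.2814e-6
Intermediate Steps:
j = 75 (j = 15*5 = 75)
1/(I(2237) + (j - 1428)*(-80)) = 1/(-498 + (75 - 1428)*(-80)) = 1/(-498 - 1353*(-80)) = 1/(-498 + 108240) = 1/107742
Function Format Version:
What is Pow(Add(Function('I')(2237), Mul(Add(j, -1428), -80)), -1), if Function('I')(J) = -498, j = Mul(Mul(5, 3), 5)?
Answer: Rational(1, 107742) ≈ 9.2814e-6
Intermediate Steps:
j = 75 (j = Mul(15, 5) = 75)
Pow(Add(Function('I')(2237), Mul(Add(j, -1428), -80)), -1) = Pow(Add(-498, Mul(Add(75, -1428), -80)), -1) = Pow(Add(-498, Mul(-1353, -80)), -1) = Pow(Add(-498, 108240), -1) = Pow(107742, -1) = Rational(1, 107742)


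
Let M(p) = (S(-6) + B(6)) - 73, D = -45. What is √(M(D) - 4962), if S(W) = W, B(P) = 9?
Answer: 2*I*√1258 ≈ 70.937*I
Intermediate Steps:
M(p) = -70 (M(p) = (-6 + 9) - 73 = 3 - 73 = -70)
√(M(D) - 4962) = √(-70 - 4962) = √(-5032) = 2*I*√1258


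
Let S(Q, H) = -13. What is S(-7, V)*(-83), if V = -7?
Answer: 1079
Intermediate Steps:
S(-7, V)*(-83) = -13*(-83) = 1079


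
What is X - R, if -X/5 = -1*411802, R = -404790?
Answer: 2463800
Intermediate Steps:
X = 2059010 (X = -(-5)*411802 = -5*(-411802) = 2059010)
X - R = 2059010 - 1*(-404790) = 2059010 + 404790 = 2463800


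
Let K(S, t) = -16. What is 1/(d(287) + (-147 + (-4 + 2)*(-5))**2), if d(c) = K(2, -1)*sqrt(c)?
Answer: 18769/352201889 + 16*sqrt(287)/352201889 ≈ 5.4060e-5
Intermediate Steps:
d(c) = -16*sqrt(c)
1/(d(287) + (-147 + (-4 + 2)*(-5))**2) = 1/(-16*sqrt(287) + (-147 + (-4 + 2)*(-5))**2) = 1/(-16*sqrt(287) + (-147 - 2*(-5))**2) = 1/(-16*sqrt(287) + (-147 + 10)**2) = 1/(-16*sqrt(287) + (-137)**2) = 1/(-16*sqrt(287) + 18769) = 1/(18769 - 16*sqrt(287))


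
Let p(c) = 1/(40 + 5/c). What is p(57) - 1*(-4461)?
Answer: 10193442/2285 ≈ 4461.0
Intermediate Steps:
p(57) - 1*(-4461) = (1/5)*57/(1 + 8*57) - 1*(-4461) = (1/5)*57/(1 + 456) + 4461 = (1/5)*57/457 + 4461 = (1/5)*57*(1/457) + 4461 = 57/2285 + 4461 = 10193442/2285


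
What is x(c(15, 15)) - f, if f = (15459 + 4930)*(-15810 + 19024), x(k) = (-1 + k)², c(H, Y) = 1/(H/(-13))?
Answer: -14744304566/225 ≈ -6.5530e+7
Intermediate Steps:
c(H, Y) = -13/H (c(H, Y) = 1/(H*(-1/13)) = 1/(-H/13) = -13/H)
f = 65530246 (f = 20389*3214 = 65530246)
x(c(15, 15)) - f = (-1 - 13/15)² - 1*65530246 = (-1 - 13*1/15)² - 65530246 = (-1 - 13/15)² - 65530246 = (-28/15)² - 65530246 = 784/225 - 65530246 = -14744304566/225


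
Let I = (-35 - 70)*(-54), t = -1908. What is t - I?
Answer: -7578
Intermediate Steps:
I = 5670 (I = -105*(-54) = 5670)
t - I = -1908 - 1*5670 = -1908 - 5670 = -7578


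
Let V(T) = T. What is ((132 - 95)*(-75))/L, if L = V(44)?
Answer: -2775/44 ≈ -63.068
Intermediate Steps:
L = 44
((132 - 95)*(-75))/L = ((132 - 95)*(-75))/44 = (37*(-75))*(1/44) = -2775*1/44 = -2775/44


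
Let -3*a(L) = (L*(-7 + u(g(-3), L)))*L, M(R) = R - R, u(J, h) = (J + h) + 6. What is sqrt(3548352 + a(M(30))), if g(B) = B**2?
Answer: 8*sqrt(55443) ≈ 1883.7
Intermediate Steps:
u(J, h) = 6 + J + h
M(R) = 0
a(L) = -L**2*(8 + L)/3 (a(L) = -L*(-7 + (6 + (-3)**2 + L))*L/3 = -L*(-7 + (6 + 9 + L))*L/3 = -L*(-7 + (15 + L))*L/3 = -L*(8 + L)*L/3 = -L**2*(8 + L)/3)
sqrt(3548352 + a(M(30))) = sqrt(3548352 + (1/3)*0**2*(-8 - 1*0)) = sqrt(3548352 + (1/3)*0*(-8 + 0)) = sqrt(3548352 + (1/3)*0*(-8)) = sqrt(3548352 + 0) = sqrt(3548352) = 8*sqrt(55443)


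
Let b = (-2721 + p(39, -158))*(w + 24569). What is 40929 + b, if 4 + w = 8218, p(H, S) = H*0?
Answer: -89161614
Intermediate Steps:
p(H, S) = 0
w = 8214 (w = -4 + 8218 = 8214)
b = -89202543 (b = (-2721 + 0)*(8214 + 24569) = -2721*32783 = -89202543)
40929 + b = 40929 - 89202543 = -89161614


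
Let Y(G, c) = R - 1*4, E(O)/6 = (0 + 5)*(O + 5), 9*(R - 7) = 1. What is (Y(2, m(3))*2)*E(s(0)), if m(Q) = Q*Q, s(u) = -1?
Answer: 2240/3 ≈ 746.67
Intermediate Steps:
R = 64/9 (R = 7 + (1/9)*1 = 7 + 1/9 = 64/9 ≈ 7.1111)
E(O) = 150 + 30*O (E(O) = 6*((0 + 5)*(O + 5)) = 6*(5*(5 + O)) = 6*(25 + 5*O) = 150 + 30*O)
m(Q) = Q**2
Y(G, c) = 28/9 (Y(G, c) = 64/9 - 1*4 = 64/9 - 4 = 28/9)
(Y(2, m(3))*2)*E(s(0)) = ((28/9)*2)*(150 + 30*(-1)) = 56*(150 - 30)/9 = (56/9)*120 = 2240/3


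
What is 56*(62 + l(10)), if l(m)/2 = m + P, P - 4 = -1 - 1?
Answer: 4816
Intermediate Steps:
P = 2 (P = 4 + (-1 - 1) = 4 - 2 = 2)
l(m) = 4 + 2*m (l(m) = 2*(m + 2) = 2*(2 + m) = 4 + 2*m)
56*(62 + l(10)) = 56*(62 + (4 + 2*10)) = 56*(62 + (4 + 20)) = 56*(62 + 24) = 56*86 = 4816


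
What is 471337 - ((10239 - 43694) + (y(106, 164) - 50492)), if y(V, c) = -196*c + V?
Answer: 587322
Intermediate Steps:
y(V, c) = V - 196*c
471337 - ((10239 - 43694) + (y(106, 164) - 50492)) = 471337 - ((10239 - 43694) + ((106 - 196*164) - 50492)) = 471337 - (-33455 + ((106 - 32144) - 50492)) = 471337 - (-33455 + (-32038 - 50492)) = 471337 - (-33455 - 82530) = 471337 - 1*(-115985) = 471337 + 115985 = 587322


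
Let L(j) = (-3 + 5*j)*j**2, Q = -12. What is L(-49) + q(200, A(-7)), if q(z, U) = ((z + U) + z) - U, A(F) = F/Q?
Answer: -595048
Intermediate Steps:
A(F) = -F/12 (A(F) = F/(-12) = F*(-1/12) = -F/12)
L(j) = j**2*(-3 + 5*j)
q(z, U) = 2*z (q(z, U) = ((U + z) + z) - U = (U + 2*z) - U = 2*z)
L(-49) + q(200, A(-7)) = (-49)**2*(-3 + 5*(-49)) + 2*200 = 2401*(-3 - 245) + 400 = 2401*(-248) + 400 = -595448 + 400 = -595048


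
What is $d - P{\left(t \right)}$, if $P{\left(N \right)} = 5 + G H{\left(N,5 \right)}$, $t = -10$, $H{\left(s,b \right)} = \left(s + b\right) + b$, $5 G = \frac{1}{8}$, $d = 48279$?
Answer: $48274$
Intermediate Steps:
$G = \frac{1}{40}$ ($G = \frac{1}{5 \cdot 8} = \frac{1}{5} \cdot \frac{1}{8} = \frac{1}{40} \approx 0.025$)
$H{\left(s,b \right)} = s + 2 b$ ($H{\left(s,b \right)} = \left(b + s\right) + b = s + 2 b$)
$P{\left(N \right)} = \frac{21}{4} + \frac{N}{40}$ ($P{\left(N \right)} = 5 + \frac{N + 2 \cdot 5}{40} = 5 + \frac{N + 10}{40} = 5 + \frac{10 + N}{40} = 5 + \left(\frac{1}{4} + \frac{N}{40}\right) = \frac{21}{4} + \frac{N}{40}$)
$d - P{\left(t \right)} = 48279 - \left(\frac{21}{4} + \frac{1}{40} \left(-10\right)\right) = 48279 - \left(\frac{21}{4} - \frac{1}{4}\right) = 48279 - 5 = 48274$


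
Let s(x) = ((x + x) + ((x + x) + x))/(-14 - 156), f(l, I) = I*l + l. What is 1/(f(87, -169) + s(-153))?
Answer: -2/29223 ≈ -6.8439e-5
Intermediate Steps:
f(l, I) = l + I*l
s(x) = -x/34 (s(x) = (2*x + (2*x + x))/(-170) = (2*x + 3*x)*(-1/170) = (5*x)*(-1/170) = -x/34)
1/(f(87, -169) + s(-153)) = 1/(87*(1 - 169) - 1/34*(-153)) = 1/(87*(-168) + 9/2) = 1/(-14616 + 9/2) = 1/(-29223/2) = -2/29223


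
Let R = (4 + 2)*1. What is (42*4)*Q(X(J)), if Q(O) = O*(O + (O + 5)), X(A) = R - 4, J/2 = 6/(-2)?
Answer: 3024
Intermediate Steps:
R = 6 (R = 6*1 = 6)
J = -6 (J = 2*(6/(-2)) = 2*(6*(-½)) = 2*(-3) = -6)
X(A) = 2 (X(A) = 6 - 4 = 2)
Q(O) = O*(5 + 2*O) (Q(O) = O*(O + (5 + O)) = O*(5 + 2*O))
(42*4)*Q(X(J)) = (42*4)*(2*(5 + 2*2)) = 168*(2*(5 + 4)) = 168*(2*9) = 168*18 = 3024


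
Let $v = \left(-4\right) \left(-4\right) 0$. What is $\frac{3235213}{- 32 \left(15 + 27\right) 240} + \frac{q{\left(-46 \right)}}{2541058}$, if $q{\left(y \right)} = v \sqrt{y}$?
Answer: $- \frac{3235213}{322560} \approx -10.03$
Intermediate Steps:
$v = 0$ ($v = 16 \cdot 0 = 0$)
$q{\left(y \right)} = 0$ ($q{\left(y \right)} = 0 \sqrt{y} = 0$)
$\frac{3235213}{- 32 \left(15 + 27\right) 240} + \frac{q{\left(-46 \right)}}{2541058} = \frac{3235213}{- 32 \left(15 + 27\right) 240} + \frac{0}{2541058} = \frac{3235213}{\left(-32\right) 42 \cdot 240} + 0 \cdot \frac{1}{2541058} = \frac{3235213}{\left(-1344\right) 240} + 0 = \frac{3235213}{-322560} + 0 = 3235213 \left(- \frac{1}{322560}\right) + 0 = - \frac{3235213}{322560} + 0 = - \frac{3235213}{322560}$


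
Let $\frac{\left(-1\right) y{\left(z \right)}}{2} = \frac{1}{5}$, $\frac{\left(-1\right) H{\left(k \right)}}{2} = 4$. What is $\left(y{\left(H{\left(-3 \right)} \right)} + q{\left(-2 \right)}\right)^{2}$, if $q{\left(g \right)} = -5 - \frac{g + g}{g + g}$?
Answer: $\frac{1024}{25} \approx 40.96$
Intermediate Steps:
$H{\left(k \right)} = -8$ ($H{\left(k \right)} = \left(-2\right) 4 = -8$)
$y{\left(z \right)} = - \frac{2}{5}$
$q{\left(g \right)} = -6$ ($q{\left(g \right)} = -5 - \frac{2 g}{2 g} = -5 - 2 g \frac{1}{2 g} = -5 - 1 = -6$)
$\left(y{\left(H{\left(-3 \right)} \right)} + q{\left(-2 \right)}\right)^{2} = \left(- \frac{2}{5} - 6\right)^{2} = \left(- \frac{32}{5}\right)^{2} = \frac{1024}{25}$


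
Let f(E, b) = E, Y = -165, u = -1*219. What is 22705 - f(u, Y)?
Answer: 22924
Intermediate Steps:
u = -219
22705 - f(u, Y) = 22705 - 1*(-219) = 22705 + 219 = 22924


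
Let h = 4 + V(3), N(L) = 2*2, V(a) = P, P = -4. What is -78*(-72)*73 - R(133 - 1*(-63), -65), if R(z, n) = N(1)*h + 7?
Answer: 409961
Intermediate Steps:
V(a) = -4
N(L) = 4
h = 0 (h = 4 - 4 = 0)
R(z, n) = 7 (R(z, n) = 4*0 + 7 = 0 + 7 = 7)
-78*(-72)*73 - R(133 - 1*(-63), -65) = -78*(-72)*73 - 1*7 = 5616*73 - 7 = 409968 - 7 = 409961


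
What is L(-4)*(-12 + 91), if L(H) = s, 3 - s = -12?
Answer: 1185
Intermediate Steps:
s = 15 (s = 3 - 1*(-12) = 3 + 12 = 15)
L(H) = 15
L(-4)*(-12 + 91) = 15*(-12 + 91) = 15*79 = 1185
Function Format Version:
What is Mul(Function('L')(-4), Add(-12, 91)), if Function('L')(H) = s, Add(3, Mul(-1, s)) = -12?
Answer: 1185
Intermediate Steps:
s = 15 (s = Add(3, Mul(-1, -12)) = Add(3, 12) = 15)
Function('L')(H) = 15
Mul(Function('L')(-4), Add(-12, 91)) = Mul(15, Add(-12, 91)) = Mul(15, 79) = 1185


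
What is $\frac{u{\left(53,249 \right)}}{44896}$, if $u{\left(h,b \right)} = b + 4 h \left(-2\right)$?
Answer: $- \frac{175}{44896} \approx -0.0038979$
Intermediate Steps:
$u{\left(h,b \right)} = b - 8 h$
$\frac{u{\left(53,249 \right)}}{44896} = \frac{249 - 424}{44896} = \left(249 - 424\right) \frac{1}{44896} = \left(-175\right) \frac{1}{44896} = - \frac{175}{44896}$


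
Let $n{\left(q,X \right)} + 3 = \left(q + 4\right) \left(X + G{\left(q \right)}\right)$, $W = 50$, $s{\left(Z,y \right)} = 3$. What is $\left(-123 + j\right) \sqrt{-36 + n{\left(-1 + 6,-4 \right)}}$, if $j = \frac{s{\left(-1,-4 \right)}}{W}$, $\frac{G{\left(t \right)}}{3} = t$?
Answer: $- \frac{6147 \sqrt{15}}{25} \approx -952.29$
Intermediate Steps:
$G{\left(t \right)} = 3 t$
$n{\left(q,X \right)} = -3 + \left(4 + q\right) \left(X + 3 q\right)$ ($n{\left(q,X \right)} = -3 + \left(q + 4\right) \left(X + 3 q\right) = -3 + \left(4 + q\right) \left(X + 3 q\right)$)
$j = \frac{3}{50} \approx 0.06$
$\left(-123 + j\right) \sqrt{-36 + n{\left(-1 + 6,-4 \right)}} = \left(-123 + \frac{3}{50}\right) \sqrt{-36 + \left(-3 + 3 \left(-1 + 6\right)^{2} + 4 \left(-4\right) + 12 \left(-1 + 6\right) - 4 \left(-1 + 6\right)\right)} = - \frac{6147 \sqrt{-36 - \left(-21 - 75\right)}}{50} = - \frac{6147 \sqrt{-36 - -96}}{50} = - \frac{6147 \sqrt{-36 + 96}}{50} = - \frac{6147 \sqrt{60}}{50} = - \frac{6147 \cdot 2 \sqrt{15}}{50} = - \frac{6147 \sqrt{15}}{25}$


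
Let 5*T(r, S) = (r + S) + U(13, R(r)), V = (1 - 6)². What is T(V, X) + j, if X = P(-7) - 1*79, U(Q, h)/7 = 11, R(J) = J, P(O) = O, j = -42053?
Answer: -210249/5 ≈ -42050.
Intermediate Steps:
U(Q, h) = 77 (U(Q, h) = 7*11 = 77)
X = -86 (X = -7 - 1*79 = -7 - 79 = -86)
V = 25 (V = (-5)² = 25)
T(r, S) = 77/5 + S/5 + r/5 (T(r, S) = ((r + S) + 77)/5 = ((S + r) + 77)/5 = (77 + S + r)/5 = 77/5 + S/5 + r/5)
T(V, X) + j = (77/5 + (⅕)*(-86) + (⅕)*25) - 42053 = (77/5 - 86/5 + 5) - 42053 = 16/5 - 42053 = -210249/5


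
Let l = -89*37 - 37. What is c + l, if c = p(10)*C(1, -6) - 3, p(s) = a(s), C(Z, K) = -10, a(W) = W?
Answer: -3433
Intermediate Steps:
p(s) = s
l = -3330 (l = -3293 - 37 = -3330)
c = -103 (c = 10*(-10) - 3 = -100 - 3 = -103)
c + l = -103 - 3330 = -3433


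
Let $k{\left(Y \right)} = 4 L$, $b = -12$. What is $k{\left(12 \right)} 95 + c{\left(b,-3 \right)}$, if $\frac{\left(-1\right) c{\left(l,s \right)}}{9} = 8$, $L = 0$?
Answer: $-72$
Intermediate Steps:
$c{\left(l,s \right)} = -72$ ($c{\left(l,s \right)} = \left(-9\right) 8 = -72$)
$k{\left(Y \right)} = 0$ ($k{\left(Y \right)} = 4 \cdot 0 = 0$)
$k{\left(12 \right)} 95 + c{\left(b,-3 \right)} = 0 \cdot 95 - 72 = 0 - 72 = -72$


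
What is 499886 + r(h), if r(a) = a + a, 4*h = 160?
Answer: 499966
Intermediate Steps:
h = 40 (h = (1/4)*160 = 40)
r(a) = 2*a
499886 + r(h) = 499886 + 2*40 = 499886 + 80 = 499966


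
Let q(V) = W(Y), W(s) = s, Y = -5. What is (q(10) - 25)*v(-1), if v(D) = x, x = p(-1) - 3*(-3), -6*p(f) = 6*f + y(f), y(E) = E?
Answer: -305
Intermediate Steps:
q(V) = -5
p(f) = -7*f/6 (p(f) = -(6*f + f)/6 = -7*f/6)
x = 61/6 (x = -7/6*(-1) - 3*(-3) = 7/6 + 9 = 61/6 ≈ 10.167)
v(D) = 61/6
(q(10) - 25)*v(-1) = (-5 - 25)*(61/6) = -30*61/6 = -305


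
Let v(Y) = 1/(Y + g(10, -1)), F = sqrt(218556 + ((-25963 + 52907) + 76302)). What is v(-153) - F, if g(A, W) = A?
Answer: -1/143 - sqrt(321802) ≈ -567.28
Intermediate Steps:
F = sqrt(321802) (F = sqrt(218556 + (26944 + 76302)) = sqrt(218556 + 103246) = sqrt(321802) ≈ 567.28)
v(Y) = 1/(10 + Y) (v(Y) = 1/(Y + 10) = 1/(10 + Y))
v(-153) - F = 1/(10 - 153) - sqrt(321802) = 1/(-143) - sqrt(321802) = -1/143 - sqrt(321802)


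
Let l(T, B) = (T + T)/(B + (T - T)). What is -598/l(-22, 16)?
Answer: 2392/11 ≈ 217.45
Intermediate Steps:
l(T, B) = 2*T/B (l(T, B) = (2*T)/(B + 0) = (2*T)/B = 2*T/B)
-598/l(-22, 16) = -598/(2*(-22)/16) = -598/(2*(-22)*(1/16)) = -598/(-11/4) = -598*(-4/11) = 2392/11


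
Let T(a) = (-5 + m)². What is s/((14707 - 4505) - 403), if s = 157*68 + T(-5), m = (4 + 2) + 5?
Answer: 10712/9799 ≈ 1.0932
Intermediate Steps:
m = 11 (m = 6 + 5 = 11)
T(a) = 36 (T(a) = (-5 + 11)² = 6² = 36)
s = 10712 (s = 157*68 + 36 = 10676 + 36 = 10712)
s/((14707 - 4505) - 403) = 10712/((14707 - 4505) - 403) = 10712/(10202 - 403) = 10712/9799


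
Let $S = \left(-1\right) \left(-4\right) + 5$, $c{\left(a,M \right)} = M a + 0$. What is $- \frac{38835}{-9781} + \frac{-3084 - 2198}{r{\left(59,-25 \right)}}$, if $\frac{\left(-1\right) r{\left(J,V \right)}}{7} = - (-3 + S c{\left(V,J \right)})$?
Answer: $\frac{1830610576}{454552413} \approx 4.0273$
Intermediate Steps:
$c{\left(a,M \right)} = M a$
$S = 9$ ($S = 4 + 5 = 9$)
$r{\left(J,V \right)} = -21 + 63 J V$ ($r{\left(J,V \right)} = - 7 \left(- (-3 + 9 J V)\right) = - 7 \left(3 - 9 J V\right) = -21 + 63 J V$)
$- \frac{38835}{-9781} + \frac{-3084 - 2198}{r{\left(59,-25 \right)}} = - \frac{38835}{-9781} + \frac{-3084 - 2198}{-21 + 63 \cdot 59 \left(-25\right)} = \left(-38835\right) \left(- \frac{1}{9781}\right) - \frac{5282}{-21 - 92925} = \frac{38835}{9781} - \frac{5282}{-92946} = \frac{38835}{9781} - - \frac{2641}{46473} = \frac{38835}{9781} + \frac{2641}{46473} = \frac{1830610576}{454552413}$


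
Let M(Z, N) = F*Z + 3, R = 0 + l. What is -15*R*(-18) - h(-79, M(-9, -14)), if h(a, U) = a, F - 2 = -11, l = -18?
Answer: -4781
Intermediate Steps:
F = -9 (F = 2 - 11 = -9)
R = -18 (R = 0 - 18 = -18)
M(Z, N) = 3 - 9*Z (M(Z, N) = -9*Z + 3 = 3 - 9*Z)
-15*R*(-18) - h(-79, M(-9, -14)) = -15*(-18)*(-18) - 1*(-79) = 270*(-18) + 79 = -4860 + 79 = -4781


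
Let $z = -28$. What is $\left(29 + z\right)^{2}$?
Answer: $1$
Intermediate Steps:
$\left(29 + z\right)^{2} = \left(29 - 28\right)^{2} = 1^{2} = 1$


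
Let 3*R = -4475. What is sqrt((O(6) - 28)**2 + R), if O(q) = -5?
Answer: 2*I*sqrt(906)/3 ≈ 20.067*I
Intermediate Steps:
R = -4475/3 (R = (1/3)*(-4475) = -4475/3 ≈ -1491.7)
sqrt((O(6) - 28)**2 + R) = sqrt((-5 - 28)**2 - 4475/3) = sqrt((-33)**2 - 4475/3) = sqrt(1089 - 4475/3) = sqrt(-1208/3) = 2*I*sqrt(906)/3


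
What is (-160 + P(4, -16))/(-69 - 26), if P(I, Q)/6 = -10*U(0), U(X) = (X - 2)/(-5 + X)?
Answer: 184/95 ≈ 1.9368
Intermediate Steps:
U(X) = (-2 + X)/(-5 + X)
P(I, Q) = -24 (P(I, Q) = 6*(-10*(-2 + 0)/(-5 + 0)) = 6*(-10*(-2)/(-5)) = 6*(-(-2)*(-2)) = 6*(-10*⅖) = 6*(-4) = -24)
(-160 + P(4, -16))/(-69 - 26) = (-160 - 24)/(-69 - 26) = -184/(-95) = -184*(-1/95) = 184/95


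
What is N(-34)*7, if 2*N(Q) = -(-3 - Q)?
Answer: -217/2 ≈ -108.50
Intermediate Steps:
N(Q) = 3/2 + Q/2 (N(Q) = (-(-3 - Q))/2 = (3 + Q)/2 = 3/2 + Q/2)
N(-34)*7 = (3/2 + (1/2)*(-34))*7 = (3/2 - 17)*7 = -31/2*7 = -217/2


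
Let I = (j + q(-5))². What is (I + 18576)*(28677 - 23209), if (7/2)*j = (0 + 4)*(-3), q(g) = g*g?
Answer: 5101780700/49 ≈ 1.0412e+8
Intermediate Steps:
q(g) = g²
j = -24/7 (j = 2*((0 + 4)*(-3))/7 = 2*(4*(-3))/7 = (2/7)*(-12) = -24/7 ≈ -3.4286)
I = 22801/49 (I = (-24/7 + (-5)²)² = (-24/7 + 25)² = (151/7)² = 22801/49 ≈ 465.33)
(I + 18576)*(28677 - 23209) = (22801/49 + 18576)*(28677 - 23209) = (933025/49)*5468 = 5101780700/49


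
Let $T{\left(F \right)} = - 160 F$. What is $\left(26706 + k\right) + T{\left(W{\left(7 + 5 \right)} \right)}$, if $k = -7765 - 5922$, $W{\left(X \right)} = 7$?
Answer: $11899$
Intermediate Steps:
$k = -13687$
$\left(26706 + k\right) + T{\left(W{\left(7 + 5 \right)} \right)} = \left(26706 - 13687\right) - 1120 = 13019 - 1120 = 11899$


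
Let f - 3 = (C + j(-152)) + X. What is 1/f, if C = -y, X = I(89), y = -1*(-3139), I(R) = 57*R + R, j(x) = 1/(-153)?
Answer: 153/309977 ≈ 0.00049359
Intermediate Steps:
j(x) = -1/153
I(R) = 58*R
y = 3139
X = 5162 (X = 58*89 = 5162)
C = -3139 (C = -1*3139 = -3139)
f = 309977/153 (f = 3 + ((-3139 - 1/153) + 5162) = 3 + (-480268/153 + 5162) = 3 + 309518/153 = 309977/153 ≈ 2026.0)
1/f = 1/(309977/153) = 153/309977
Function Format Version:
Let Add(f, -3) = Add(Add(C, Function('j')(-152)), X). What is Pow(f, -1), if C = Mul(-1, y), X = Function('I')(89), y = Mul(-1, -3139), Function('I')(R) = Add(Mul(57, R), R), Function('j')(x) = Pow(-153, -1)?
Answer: Rational(153, 309977) ≈ 0.00049359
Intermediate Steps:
Function('j')(x) = Rational(-1, 153)
Function('I')(R) = Mul(58, R)
y = 3139
X = 5162 (X = Mul(58, 89) = 5162)
C = -3139 (C = Mul(-1, 3139) = -3139)
f = Rational(309977, 153) (f = Add(3, Add(Add(-3139, Rational(-1, 153)), 5162)) = Add(3, Add(Rational(-480268, 153), 5162)) = Add(3, Rational(309518, 153)) = Rational(309977, 153) ≈ 2026.0)
Pow(f, -1) = Pow(Rational(309977, 153), -1) = Rational(153, 309977)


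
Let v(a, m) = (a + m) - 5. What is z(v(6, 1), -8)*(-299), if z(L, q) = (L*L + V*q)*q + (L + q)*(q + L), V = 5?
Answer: -96876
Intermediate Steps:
v(a, m) = -5 + a + m
z(L, q) = (L + q)**2 + q*(L**2 + 5*q) (z(L, q) = (L*L + 5*q)*q + (L + q)*(q + L) = (L**2 + 5*q)*q + (L + q)*(L + q) = q*(L**2 + 5*q) + (L + q)**2 = (L + q)**2 + q*(L**2 + 5*q))
z(v(6, 1), -8)*(-299) = (((-5 + 6 + 1) - 8)**2 + 5*(-8)**2 - 8*(-5 + 6 + 1)**2)*(-299) = ((2 - 8)**2 + 5*64 - 8*2**2)*(-299) = ((-6)**2 + 320 - 8*4)*(-299) = (36 + 320 - 32)*(-299) = 324*(-299) = -96876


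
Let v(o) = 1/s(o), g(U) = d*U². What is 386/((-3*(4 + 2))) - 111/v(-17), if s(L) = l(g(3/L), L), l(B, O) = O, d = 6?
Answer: 16790/9 ≈ 1865.6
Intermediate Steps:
g(U) = 6*U²
s(L) = L
v(o) = 1/o
386/((-3*(4 + 2))) - 111/v(-17) = 386/((-3*(4 + 2))) - 111/(1/(-17)) = 386/((-3*6)) - 111/(-1/17) = 386/(-18) - 111*(-17) = 386*(-1/18) + 1887 = -193/9 + 1887 = 16790/9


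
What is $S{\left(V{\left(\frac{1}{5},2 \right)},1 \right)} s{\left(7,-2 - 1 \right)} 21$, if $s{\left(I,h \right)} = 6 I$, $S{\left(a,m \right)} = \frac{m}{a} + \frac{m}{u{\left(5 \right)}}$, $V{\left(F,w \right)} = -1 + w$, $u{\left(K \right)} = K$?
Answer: $\frac{5292}{5} \approx 1058.4$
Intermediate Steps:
$S{\left(a,m \right)} = \frac{m}{5} + \frac{m}{a}$ ($S{\left(a,m \right)} = \frac{m}{a} + \frac{m}{5} = \frac{m}{5} + \frac{m}{a}$)
$S{\left(V{\left(\frac{1}{5},2 \right)},1 \right)} s{\left(7,-2 - 1 \right)} 21 = \left(\frac{1}{5} \cdot 1 + 1 \frac{1}{-1 + 2}\right) 6 \cdot 7 \cdot 21 = \left(\frac{1}{5} + 1 \cdot 1^{-1}\right) 42 \cdot 21 = \left(\frac{1}{5} + 1 \cdot 1\right) 42 \cdot 21 = \left(\frac{1}{5} + 1\right) 42 \cdot 21 = \frac{6}{5} \cdot 42 \cdot 21 = \frac{252}{5} \cdot 21 = \frac{5292}{5}$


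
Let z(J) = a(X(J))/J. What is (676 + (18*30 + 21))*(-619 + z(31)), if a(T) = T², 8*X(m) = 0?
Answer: -765703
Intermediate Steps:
X(m) = 0 (X(m) = (⅛)*0 = 0)
z(J) = 0 (z(J) = 0²/J = 0/J = 0)
(676 + (18*30 + 21))*(-619 + z(31)) = (676 + (18*30 + 21))*(-619 + 0) = (676 + (540 + 21))*(-619) = (676 + 561)*(-619) = 1237*(-619) = -765703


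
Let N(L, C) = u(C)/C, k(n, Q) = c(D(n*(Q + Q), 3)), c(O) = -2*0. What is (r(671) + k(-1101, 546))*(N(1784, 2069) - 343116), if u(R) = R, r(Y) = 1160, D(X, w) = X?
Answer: -398013400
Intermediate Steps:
c(O) = 0
k(n, Q) = 0
N(L, C) = 1 (N(L, C) = C/C = 1)
(r(671) + k(-1101, 546))*(N(1784, 2069) - 343116) = (1160 + 0)*(1 - 343116) = 1160*(-343115) = -398013400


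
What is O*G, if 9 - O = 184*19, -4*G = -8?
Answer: -6974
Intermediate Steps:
G = 2 (G = -¼*(-8) = 2)
O = -3487 (O = 9 - 184*19 = 9 - 1*3496 = 9 - 3496 = -3487)
O*G = -3487*2 = -6974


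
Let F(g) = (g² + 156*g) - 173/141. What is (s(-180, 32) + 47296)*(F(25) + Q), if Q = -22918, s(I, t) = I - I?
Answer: -122666243456/141 ≈ -8.6997e+8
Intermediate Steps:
s(I, t) = 0
F(g) = -173/141 + g² + 156*g (F(g) = (g² + 156*g) - 173*1/141 = (g² + 156*g) - 173/141 = -173/141 + g² + 156*g)
(s(-180, 32) + 47296)*(F(25) + Q) = (0 + 47296)*((-173/141 + 25² + 156*25) - 22918) = 47296*((-173/141 + 625 + 3900) - 22918) = 47296*(637852/141 - 22918) = 47296*(-2593586/141) = -122666243456/141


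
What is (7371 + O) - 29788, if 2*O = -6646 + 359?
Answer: -51121/2 ≈ -25561.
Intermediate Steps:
O = -6287/2 (O = (-6646 + 359)/2 = (1/2)*(-6287) = -6287/2 ≈ -3143.5)
(7371 + O) - 29788 = (7371 - 6287/2) - 29788 = 8455/2 - 29788 = -51121/2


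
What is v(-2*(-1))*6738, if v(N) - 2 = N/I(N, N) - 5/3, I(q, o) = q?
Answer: 8984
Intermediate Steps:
v(N) = 4/3 (v(N) = 2 + (N/N - 5/3) = 2 + (1 - 5*⅓) = 2 + (1 - 5/3) = 2 - ⅔ = 4/3)
v(-2*(-1))*6738 = (4/3)*6738 = 8984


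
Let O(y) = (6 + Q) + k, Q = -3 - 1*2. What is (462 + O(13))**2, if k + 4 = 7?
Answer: 217156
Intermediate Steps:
k = 3 (k = -4 + 7 = 3)
Q = -5 (Q = -3 - 2 = -5)
O(y) = 4 (O(y) = (6 - 5) + 3 = 1 + 3 = 4)
(462 + O(13))**2 = (462 + 4)**2 = 466**2 = 217156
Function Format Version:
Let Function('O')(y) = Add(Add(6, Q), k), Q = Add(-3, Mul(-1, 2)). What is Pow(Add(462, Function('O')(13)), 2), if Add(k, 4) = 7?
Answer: 217156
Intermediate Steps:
k = 3 (k = Add(-4, 7) = 3)
Q = -5 (Q = Add(-3, -2) = -5)
Function('O')(y) = 4 (Function('O')(y) = Add(Add(6, -5), 3) = Add(1, 3) = 4)
Pow(Add(462, Function('O')(13)), 2) = Pow(Add(462, 4), 2) = Pow(466, 2) = 217156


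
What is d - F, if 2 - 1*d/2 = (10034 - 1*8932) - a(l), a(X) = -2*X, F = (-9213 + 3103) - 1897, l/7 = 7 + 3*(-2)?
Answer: 5779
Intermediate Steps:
l = 7 (l = 7*(7 + 3*(-2)) = 7*(7 - 6) = 7*1 = 7)
F = -8007 (F = -6110 - 1897 = -8007)
d = -2228 (d = 4 - 2*((10034 - 1*8932) - (-2)*7) = 4 - 2*((10034 - 8932) - 1*(-14)) = 4 - 2*(1102 + 14) = 4 - 2*1116 = 4 - 2232 = -2228)
d - F = -2228 - 1*(-8007) = -2228 + 8007 = 5779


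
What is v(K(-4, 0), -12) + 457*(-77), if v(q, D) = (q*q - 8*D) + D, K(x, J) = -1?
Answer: -35104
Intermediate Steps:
v(q, D) = q² - 7*D (v(q, D) = (q² - 8*D) + D = q² - 7*D)
v(K(-4, 0), -12) + 457*(-77) = ((-1)² - 7*(-12)) + 457*(-77) = (1 + 84) - 35189 = 85 - 35189 = -35104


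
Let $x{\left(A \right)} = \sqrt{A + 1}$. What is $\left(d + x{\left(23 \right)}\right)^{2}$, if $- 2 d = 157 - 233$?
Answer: $1468 + 152 \sqrt{6} \approx 1840.3$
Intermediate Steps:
$x{\left(A \right)} = \sqrt{1 + A}$
$d = 38$ ($d = - \frac{157 - 233}{2} = \left(- \frac{1}{2}\right) \left(-76\right) = 38$)
$\left(d + x{\left(23 \right)}\right)^{2} = \left(38 + \sqrt{1 + 23}\right)^{2} = \left(38 + \sqrt{24}\right)^{2} = \left(38 + 2 \sqrt{6}\right)^{2}$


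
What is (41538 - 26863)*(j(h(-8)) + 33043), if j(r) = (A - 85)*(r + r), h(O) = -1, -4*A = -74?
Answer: 486857800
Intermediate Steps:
A = 37/2 (A = -¼*(-74) = 37/2 ≈ 18.500)
j(r) = -133*r (j(r) = (37/2 - 85)*(r + r) = -133*r)
(41538 - 26863)*(j(h(-8)) + 33043) = (41538 - 26863)*(-133*(-1) + 33043) = 14675*(133 + 33043) = 14675*33176 = 486857800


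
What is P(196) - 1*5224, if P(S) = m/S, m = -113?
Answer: -1024017/196 ≈ -5224.6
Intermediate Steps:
P(S) = -113/S
P(196) - 1*5224 = -113/196 - 1*5224 = -113*1/196 - 5224 = -113/196 - 5224 = -1024017/196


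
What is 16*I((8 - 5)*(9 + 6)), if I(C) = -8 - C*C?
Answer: -32528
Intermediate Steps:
I(C) = -8 - C²
16*I((8 - 5)*(9 + 6)) = 16*(-8 - ((8 - 5)*(9 + 6))²) = 16*(-8 - (3*15)²) = 16*(-8 - 1*45²) = 16*(-8 - 1*2025) = 16*(-8 - 2025) = 16*(-2033) = -32528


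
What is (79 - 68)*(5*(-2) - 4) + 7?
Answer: -147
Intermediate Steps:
(79 - 68)*(5*(-2) - 4) + 7 = 11*(-10 - 4) + 7 = 11*(-14) + 7 = -154 + 7 = -147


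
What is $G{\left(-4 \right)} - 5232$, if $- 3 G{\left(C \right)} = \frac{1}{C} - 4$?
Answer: $- \frac{62767}{12} \approx -5230.6$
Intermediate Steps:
$G{\left(C \right)} = \frac{4}{3} - \frac{1}{3 C}$ ($G{\left(C \right)} = - \frac{\frac{1}{C} - 4}{3} = - \frac{-4 + \frac{1}{C}}{3} = \frac{4}{3} - \frac{1}{3 C}$)
$G{\left(-4 \right)} - 5232 = \frac{-1 + 4 \left(-4\right)}{3 \left(-4\right)} - 5232 = \frac{1}{3} \left(- \frac{1}{4}\right) \left(-1 - 16\right) - 5232 = \frac{1}{3} \left(- \frac{1}{4}\right) \left(-17\right) - 5232 = \frac{17}{12} - 5232 = - \frac{62767}{12}$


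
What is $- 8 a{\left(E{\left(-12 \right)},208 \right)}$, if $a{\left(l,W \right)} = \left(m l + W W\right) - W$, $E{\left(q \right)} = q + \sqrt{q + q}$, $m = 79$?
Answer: $-336864 - 1264 i \sqrt{6} \approx -3.3686 \cdot 10^{5} - 3096.2 i$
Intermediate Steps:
$E{\left(q \right)} = q + \sqrt{2} \sqrt{q}$ ($E{\left(q \right)} = q + \sqrt{2 q} = q + \sqrt{2} \sqrt{q}$)
$a{\left(l,W \right)} = W^{2} - W + 79 l$ ($a{\left(l,W \right)} = \left(79 l + W W\right) - W = \left(79 l + W^{2}\right) - W = \left(W^{2} + 79 l\right) - W = W^{2} - W + 79 l$)
$- 8 a{\left(E{\left(-12 \right)},208 \right)} = - 8 \left(208^{2} - 208 + 79 \left(-12 + \sqrt{2} \sqrt{-12}\right)\right) = - 8 \left(43264 - 208 + 79 \left(-12 + \sqrt{2} \cdot 2 i \sqrt{3}\right)\right) = - 8 \left(43264 - 208 + 79 \left(-12 + 2 i \sqrt{6}\right)\right) = - 8 \left(43264 - 208 - \left(948 - 158 i \sqrt{6}\right)\right) = - 8 \left(42108 + 158 i \sqrt{6}\right) = -336864 - 1264 i \sqrt{6}$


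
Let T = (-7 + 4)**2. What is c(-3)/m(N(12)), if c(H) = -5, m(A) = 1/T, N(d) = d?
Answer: -45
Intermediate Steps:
T = 9 (T = (-3)**2 = 9)
m(A) = 1/9
c(-3)/m(N(12)) = -5/(1/9) = 9*(-5) = -45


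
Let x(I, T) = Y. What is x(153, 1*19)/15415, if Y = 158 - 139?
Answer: 19/15415 ≈ 0.0012326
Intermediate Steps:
Y = 19
x(I, T) = 19
x(153, 1*19)/15415 = 19/15415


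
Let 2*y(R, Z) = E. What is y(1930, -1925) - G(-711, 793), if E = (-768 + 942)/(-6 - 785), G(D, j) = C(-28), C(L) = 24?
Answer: -19071/791 ≈ -24.110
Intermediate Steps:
G(D, j) = 24
E = -174/791 (E = 174/(-791) = 174*(-1/791) = -174/791 ≈ -0.21997)
y(R, Z) = -87/791 (y(R, Z) = (1/2)*(-174/791) = -87/791)
y(1930, -1925) - G(-711, 793) = -87/791 - 1*24 = -87/791 - 24 = -19071/791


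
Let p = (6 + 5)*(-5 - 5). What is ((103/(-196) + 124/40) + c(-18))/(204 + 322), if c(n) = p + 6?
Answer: -99397/515480 ≈ -0.19282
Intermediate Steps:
p = -110 (p = 11*(-10) = -110)
c(n) = -104 (c(n) = -110 + 6 = -104)
((103/(-196) + 124/40) + c(-18))/(204 + 322) = ((103/(-196) + 124/40) - 104)/(204 + 322) = ((103*(-1/196) + 124*(1/40)) - 104)/526 = ((-103/196 + 31/10) - 104)*(1/526) = (2523/980 - 104)*(1/526) = -99397/980*1/526 = -99397/515480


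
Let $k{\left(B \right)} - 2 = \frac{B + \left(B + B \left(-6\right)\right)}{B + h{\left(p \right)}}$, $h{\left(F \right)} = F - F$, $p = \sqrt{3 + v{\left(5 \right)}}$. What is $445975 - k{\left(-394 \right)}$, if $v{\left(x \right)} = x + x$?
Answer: $445977$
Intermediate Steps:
$v{\left(x \right)} = 2 x$
$p = \sqrt{13}$ ($p = \sqrt{3 + 2 \cdot 5} = \sqrt{3 + 10} = \sqrt{13} \approx 3.6056$)
$h{\left(F \right)} = 0$
$k{\left(B \right)} = -2$ ($k{\left(B \right)} = 2 + \frac{B + \left(B + B \left(-6\right)\right)}{B + 0} = 2 + \frac{B + \left(B - 6 B\right)}{B} = 2 + \frac{B - 5 B}{B} = 2 + \frac{\left(-4\right) B}{B} = 2 - 4 = -2$)
$445975 - k{\left(-394 \right)} = 445975 - -2 = 445975 + 2 = 445977$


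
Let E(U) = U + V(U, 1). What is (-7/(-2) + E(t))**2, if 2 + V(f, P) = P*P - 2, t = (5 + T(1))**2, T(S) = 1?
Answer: 5329/4 ≈ 1332.3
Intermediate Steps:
t = 36 (t = (5 + 1)**2 = 6**2 = 36)
V(f, P) = -4 + P**2 (V(f, P) = -2 + (P*P - 2) = -2 + (P**2 - 2) = -2 + (-2 + P**2) = -4 + P**2)
E(U) = -3 + U (E(U) = U + (-4 + 1**2) = U + (-4 + 1) = U - 3 = -3 + U)
(-7/(-2) + E(t))**2 = (-7/(-2) + (-3 + 36))**2 = (-7*(-1/2) + 33)**2 = (7/2 + 33)**2 = (73/2)**2 = 5329/4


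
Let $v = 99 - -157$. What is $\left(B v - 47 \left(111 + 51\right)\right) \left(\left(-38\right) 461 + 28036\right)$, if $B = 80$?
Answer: $135324588$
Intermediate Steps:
$v = 256$ ($v = 99 + 157 = 256$)
$\left(B v - 47 \left(111 + 51\right)\right) \left(\left(-38\right) 461 + 28036\right) = \left(80 \cdot 256 - 47 \left(111 + 51\right)\right) \left(\left(-38\right) 461 + 28036\right) = \left(20480 - 7614\right) \left(-17518 + 28036\right) = \left(20480 - 7614\right) 10518 = 12866 \cdot 10518 = 135324588$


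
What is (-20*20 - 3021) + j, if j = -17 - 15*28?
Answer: -3858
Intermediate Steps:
j = -437 (j = -17 - 420 = -437)
(-20*20 - 3021) + j = (-20*20 - 3021) - 437 = (-400 - 3021) - 437 = -3421 - 437 = -3858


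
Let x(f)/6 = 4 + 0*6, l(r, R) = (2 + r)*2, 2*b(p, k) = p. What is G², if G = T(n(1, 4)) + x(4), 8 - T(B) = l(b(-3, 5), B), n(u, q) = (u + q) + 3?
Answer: 961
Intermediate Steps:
b(p, k) = p/2
n(u, q) = 3 + q + u (n(u, q) = (q + u) + 3 = 3 + q + u)
l(r, R) = 4 + 2*r
T(B) = 7 (T(B) = 8 - (4 + 2*((½)*(-3))) = 8 - (4 + 2*(-3/2)) = 8 - (4 - 3) = 8 - 1*1 = 8 - 1 = 7)
x(f) = 24 (x(f) = 6*(4 + 0*6) = 6*(4 + 0) = 6*4 = 24)
G = 31 (G = 7 + 24 = 31)
G² = 31² = 961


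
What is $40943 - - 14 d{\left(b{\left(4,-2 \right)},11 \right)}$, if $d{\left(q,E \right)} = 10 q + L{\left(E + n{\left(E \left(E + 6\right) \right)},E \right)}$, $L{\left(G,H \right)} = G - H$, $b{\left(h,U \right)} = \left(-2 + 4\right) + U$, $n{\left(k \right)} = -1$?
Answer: $40929$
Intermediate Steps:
$b{\left(h,U \right)} = 2 + U$
$d{\left(q,E \right)} = -1 + 10 q$ ($d{\left(q,E \right)} = 10 q + \left(\left(E - 1\right) - E\right) = 10 q + \left(\left(-1 + E\right) - E\right) = 10 q - 1 = -1 + 10 q$)
$40943 - - 14 d{\left(b{\left(4,-2 \right)},11 \right)} = 40943 - - 14 \left(-1 + 10 \left(2 - 2\right)\right) = 40943 - - 14 \left(-1 + 10 \cdot 0\right) = 40943 - - 14 \left(-1 + 0\right) = 40943 - \left(-14\right) \left(-1\right) = 40943 - 14 = 40929$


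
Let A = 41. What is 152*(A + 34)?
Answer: 11400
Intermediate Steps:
152*(A + 34) = 152*(41 + 34) = 152*75 = 11400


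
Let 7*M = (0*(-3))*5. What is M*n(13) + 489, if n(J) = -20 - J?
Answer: 489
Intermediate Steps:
M = 0 (M = ((0*(-3))*5)/7 = (0*5)/7 = (1/7)*0 = 0)
M*n(13) + 489 = 0*(-20 - 1*13) + 489 = 0*(-20 - 13) + 489 = 0*(-33) + 489 = 0 + 489 = 489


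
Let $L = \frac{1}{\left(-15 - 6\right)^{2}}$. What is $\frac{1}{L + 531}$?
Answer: $\frac{441}{234172} \approx 0.0018832$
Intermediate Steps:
$L = \frac{1}{441}$ ($L = \frac{1}{\left(-21\right)^{2}} = \frac{1}{441} \approx 0.0022676$)
$\frac{1}{L + 531} = \frac{1}{\frac{1}{441} + 531} = \frac{1}{\frac{234172}{441}} = \frac{441}{234172}$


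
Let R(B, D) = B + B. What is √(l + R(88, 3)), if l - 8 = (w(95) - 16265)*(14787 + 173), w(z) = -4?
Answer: 2*I*√60846014 ≈ 15601.0*I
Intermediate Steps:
R(B, D) = 2*B
l = -243384232 (l = 8 + (-4 - 16265)*(14787 + 173) = 8 - 16269*14960 = 8 - 243384240 = -243384232)
√(l + R(88, 3)) = √(-243384232 + 2*88) = √(-243384232 + 176) = √(-243384056) = 2*I*√60846014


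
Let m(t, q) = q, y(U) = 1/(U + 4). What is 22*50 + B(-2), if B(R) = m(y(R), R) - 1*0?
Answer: 1098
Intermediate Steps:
y(U) = 1/(4 + U)
B(R) = R (B(R) = R - 1*0 = R + 0 = R)
22*50 + B(-2) = 22*50 - 2 = 1100 - 2 = 1098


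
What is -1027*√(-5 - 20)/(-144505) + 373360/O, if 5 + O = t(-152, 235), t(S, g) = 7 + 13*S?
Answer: -186680/987 + 1027*I/28901 ≈ -189.14 + 0.035535*I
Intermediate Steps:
O = -1974 (O = -5 + (7 + 13*(-152)) = -5 + (7 - 1976) = -5 - 1969 = -1974)
-1027*√(-5 - 20)/(-144505) + 373360/O = -1027*√(-5 - 20)/(-144505) + 373360/(-1974) = -5135*I*(-1/144505) + 373360*(-1/1974) = -5135*I*(-1/144505) - 186680/987 = 1027*I/28901 - 186680/987 = -186680/987 + 1027*I/28901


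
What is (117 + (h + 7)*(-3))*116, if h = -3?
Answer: 12180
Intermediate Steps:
(117 + (h + 7)*(-3))*116 = (117 + (-3 + 7)*(-3))*116 = (117 + 4*(-3))*116 = (117 - 12)*116 = 105*116 = 12180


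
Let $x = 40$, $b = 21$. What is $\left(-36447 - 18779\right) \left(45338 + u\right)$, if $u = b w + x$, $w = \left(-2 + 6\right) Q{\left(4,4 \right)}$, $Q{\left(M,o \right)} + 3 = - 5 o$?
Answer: $-2399348796$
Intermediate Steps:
$Q{\left(M,o \right)} = -3 - 5 o$
$w = -92$ ($w = \left(-2 + 6\right) \left(-3 - 20\right) = 4 \left(-3 - 20\right) = 4 \left(-23\right) = -92$)
$u = -1892$ ($u = 21 \left(-92\right) + 40 = -1932 + 40 = -1892$)
$\left(-36447 - 18779\right) \left(45338 + u\right) = \left(-36447 - 18779\right) \left(45338 - 1892\right) = \left(-55226\right) 43446 = -2399348796$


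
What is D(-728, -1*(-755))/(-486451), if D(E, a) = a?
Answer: -755/486451 ≈ -0.0015521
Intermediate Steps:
D(-728, -1*(-755))/(-486451) = -1*(-755)/(-486451) = 755*(-1/486451) = -755/486451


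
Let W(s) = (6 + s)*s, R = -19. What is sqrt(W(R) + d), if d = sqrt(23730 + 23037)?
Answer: sqrt(247 + sqrt(46767)) ≈ 21.523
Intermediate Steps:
d = sqrt(46767) ≈ 216.26
W(s) = s*(6 + s)
sqrt(W(R) + d) = sqrt(-19*(6 - 19) + sqrt(46767)) = sqrt(-19*(-13) + sqrt(46767)) = sqrt(247 + sqrt(46767))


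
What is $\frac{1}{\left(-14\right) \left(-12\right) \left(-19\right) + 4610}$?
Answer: $\frac{1}{1418} \approx 0.00070522$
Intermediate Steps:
$\frac{1}{\left(-14\right) \left(-12\right) \left(-19\right) + 4610} = \frac{1}{168 \left(-19\right) + 4610} = \frac{1}{-3192 + 4610} = \frac{1}{1418}$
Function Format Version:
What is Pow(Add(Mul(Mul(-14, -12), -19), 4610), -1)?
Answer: Rational(1, 1418) ≈ 0.00070522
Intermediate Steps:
Pow(Add(Mul(Mul(-14, -12), -19), 4610), -1) = Pow(Add(Mul(168, -19), 4610), -1) = Pow(Add(-3192, 4610), -1) = Pow(1418, -1) = Rational(1, 1418)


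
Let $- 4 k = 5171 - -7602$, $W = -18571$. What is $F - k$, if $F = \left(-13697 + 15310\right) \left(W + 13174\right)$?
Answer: $- \frac{34808671}{4} \approx -8.7022 \cdot 10^{6}$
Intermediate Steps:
$F = -8705361$ ($F = \left(-13697 + 15310\right) \left(-18571 + 13174\right) = 1613 \left(-5397\right) = -8705361$)
$k = - \frac{12773}{4}$ ($k = - \frac{5171 - -7602}{4} = - \frac{5171 + 7602}{4} = \left(- \frac{1}{4}\right) 12773 = - \frac{12773}{4} \approx -3193.3$)
$F - k = -8705361 - - \frac{12773}{4} = -8705361 + \frac{12773}{4} = - \frac{34808671}{4}$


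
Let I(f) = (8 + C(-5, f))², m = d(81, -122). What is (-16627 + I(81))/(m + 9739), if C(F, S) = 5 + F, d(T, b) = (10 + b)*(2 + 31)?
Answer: -16563/6043 ≈ -2.7409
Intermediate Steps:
d(T, b) = 330 + 33*b (d(T, b) = (10 + b)*33 = 330 + 33*b)
m = -3696 (m = 330 + 33*(-122) = 330 - 4026 = -3696)
I(f) = 64 (I(f) = (8 + (5 - 5))² = (8 + 0)² = 8² = 64)
(-16627 + I(81))/(m + 9739) = (-16627 + 64)/(-3696 + 9739) = -16563/6043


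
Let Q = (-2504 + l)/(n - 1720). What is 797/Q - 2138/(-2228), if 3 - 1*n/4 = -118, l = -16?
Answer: 22918466/58485 ≈ 391.87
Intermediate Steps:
n = 484 (n = 12 - 4*(-118) = 12 + 472 = 484)
Q = 210/103 (Q = (-2504 - 16)/(484 - 1720) = -2520/(-1236) = -2520*(-1/1236) = 210/103 ≈ 2.0388)
797/Q - 2138/(-2228) = 797/(210/103) - 2138/(-2228) = 797*(103/210) - 2138*(-1/2228) = 82091/210 + 1069/1114 = 22918466/58485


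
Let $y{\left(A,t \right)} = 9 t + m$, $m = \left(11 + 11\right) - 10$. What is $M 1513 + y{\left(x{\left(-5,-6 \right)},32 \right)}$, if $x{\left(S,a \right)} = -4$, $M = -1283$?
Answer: $-1940879$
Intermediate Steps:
$m = 12$ ($m = 22 - 10 = 12$)
$y{\left(A,t \right)} = 12 + 9 t$ ($y{\left(A,t \right)} = 9 t + 12 = 12 + 9 t$)
$M 1513 + y{\left(x{\left(-5,-6 \right)},32 \right)} = \left(-1283\right) 1513 + \left(12 + 9 \cdot 32\right) = -1941179 + \left(12 + 288\right) = -1941179 + 300 = -1940879$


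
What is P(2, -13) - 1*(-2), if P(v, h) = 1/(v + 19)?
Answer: 43/21 ≈ 2.0476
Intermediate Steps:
P(v, h) = 1/(19 + v)
P(2, -13) - 1*(-2) = 1/(19 + 2) - 1*(-2) = 1/21 + 2 = 43/21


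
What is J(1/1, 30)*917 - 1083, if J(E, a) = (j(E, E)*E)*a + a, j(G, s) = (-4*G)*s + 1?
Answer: -56103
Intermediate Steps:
j(G, s) = 1 - 4*G*s (j(G, s) = -4*G*s + 1 = 1 - 4*G*s)
J(E, a) = a + E*a*(1 - 4*E²) (J(E, a) = ((1 - 4*E*E)*E)*a + a = ((1 - 4*E²)*E)*a + a = (E*(1 - 4*E²))*a + a = E*a*(1 - 4*E²) + a = a + E*a*(1 - 4*E²))
J(1/1, 30)*917 - 1083 = (30*(1 + 1/1 - 4*(1/1)³))*917 - 1083 = (30*(1 + 1 - 4*1³))*917 - 1083 = (30*(1 + 1 - 4*1))*917 - 1083 = (30*(1 + 1 - 4))*917 - 1083 = (30*(-2))*917 - 1083 = -60*917 - 1083 = -55020 - 1083 = -56103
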